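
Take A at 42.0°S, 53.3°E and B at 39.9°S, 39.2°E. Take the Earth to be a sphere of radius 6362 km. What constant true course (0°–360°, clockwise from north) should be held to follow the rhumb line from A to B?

Meridional parts: M(φ₁)=-0.8092, M(φ₂)=-0.7606 → ΔM = +0.0485;  Δλ = -0.2461 rad
tan C = Δλ / ΔM = -5.0705 → C = 281.16°

281.2°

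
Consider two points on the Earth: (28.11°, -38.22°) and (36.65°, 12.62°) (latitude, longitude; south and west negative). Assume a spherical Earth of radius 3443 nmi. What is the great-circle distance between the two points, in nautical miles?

cos σ = sin φ₁ sin φ₂ + cos φ₁ cos φ₂ cos Δλ
      = sin(28.11°)sin(36.65°) + cos(28.11°)cos(36.65°)cos(50.84°) = 0.7281
σ = 43.270° → d = Rσ = 3443·0.75521 = 2600 nmi

2600 nmi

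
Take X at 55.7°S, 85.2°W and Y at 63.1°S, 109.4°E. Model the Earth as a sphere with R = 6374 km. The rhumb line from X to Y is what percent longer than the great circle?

38.7%

Great circle: σ = 1.0587 rad → d_gc = Rσ = 6748.3 km
Rhumb: Δφ = -0.1292, Δλ = -2.8868, Δψ = -0.2549, q = Δφ/Δψ = 0.5067 → d_rh = R√(Δφ²+q²Δλ²) = 9358.9 km
Excess = (9358.9 − 6748.3) / 6748.3 = 2610.6 / 6748.3 = 38.69% ≈ 38.7%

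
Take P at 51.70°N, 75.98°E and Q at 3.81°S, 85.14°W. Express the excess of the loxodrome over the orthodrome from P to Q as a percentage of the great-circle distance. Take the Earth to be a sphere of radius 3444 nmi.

15.4%

Great circle: σ = 2.2618 rad → d_gc = Rσ = 7789.5 nmi
Rhumb: Δφ = -0.9688, Δλ = -2.8121, Δψ = -1.1242, q = Δφ/Δψ = 0.8618 → d_rh = R√(Δφ²+q²Δλ²) = 8988.3 nmi
Excess = (8988.3 − 7789.5) / 7789.5 = 1198.8 / 7789.5 = 15.39% ≈ 15.4%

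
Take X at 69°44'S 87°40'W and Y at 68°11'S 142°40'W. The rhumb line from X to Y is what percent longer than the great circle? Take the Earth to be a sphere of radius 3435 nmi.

Great circle: σ = 0.3340 rad → d_gc = Rσ = 1147.3 nmi
Rhumb: Δφ = +0.0271, Δλ = -0.9599, Δψ = +0.0754, q = Δφ/Δψ = 0.3589 → d_rh = R√(Δφ²+q²Δλ²) = 1187.0 nmi
Excess = (1187.0 − 1147.3) / 1147.3 = 39.7 / 1147.3 = 3.46% ≈ 3.5%

3.5%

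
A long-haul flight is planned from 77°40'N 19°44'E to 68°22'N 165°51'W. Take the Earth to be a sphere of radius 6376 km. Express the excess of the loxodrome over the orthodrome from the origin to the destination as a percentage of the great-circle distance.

Great circle: σ = 0.5922 rad → d_gc = Rσ = 3775.6 km
Rhumb: Δφ = -0.1623, Δλ = +3.0441, Δψ = -0.5700, q = Δφ/Δψ = 0.2847 → d_rh = R√(Δφ²+q²Δλ²) = 5622.8 km
Excess = (5622.8 − 3775.6) / 3775.6 = 1847.2 / 3775.6 = 48.92% ≈ 48.9%

48.9%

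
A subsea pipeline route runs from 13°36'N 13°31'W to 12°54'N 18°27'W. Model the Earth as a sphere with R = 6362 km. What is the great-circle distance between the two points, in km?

Haversine: a = sin²(Δφ/2)+cos φ₁ cos φ₂ sin²(Δλ/2) = 0.00179;  σ = 2·atan2(√a,√(1−a))
σ = 4.853° → d = Rσ = 6362·0.08469 = 539 km

539 km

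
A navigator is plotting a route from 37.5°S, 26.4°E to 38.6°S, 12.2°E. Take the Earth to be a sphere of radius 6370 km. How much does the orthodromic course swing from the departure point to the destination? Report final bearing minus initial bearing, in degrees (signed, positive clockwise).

Initial bearing θ₁ = atan2(sin Δλ cos φ₂, cos φ₁ sin φ₂ − sin φ₁ cos φ₂ cos Δλ) = 260.02°
Final bearing θ₂ = (initial bearing from the destination back to the start) + 180° = 268.80°
Δθ = θ₂ − θ₁ = +8.8°

+8.8°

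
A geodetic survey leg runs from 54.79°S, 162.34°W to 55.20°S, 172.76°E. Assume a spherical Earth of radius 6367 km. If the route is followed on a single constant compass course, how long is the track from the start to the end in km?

1588 km

Δψ = ln[tan(π/4+φ₂/2)/tan(π/4+φ₁/2)] = -0.0125;  Δφ = -0.0072 rad,  Δλ = -0.4346 rad
q = Δφ/Δψ = 0.5736
d = R·√(Δφ² + q²Δλ²) = 6367·0.24940 = 1588 km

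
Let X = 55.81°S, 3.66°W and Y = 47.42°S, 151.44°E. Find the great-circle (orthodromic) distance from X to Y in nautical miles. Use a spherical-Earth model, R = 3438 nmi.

4481 nmi

Haversine: a = sin²(Δφ/2)+cos φ₁ cos φ₂ sin²(Δλ/2) = 0.36790;  σ = 2·atan2(√a,√(1−a))
σ = 74.680° → d = Rσ = 3438·1.30342 = 4481 nmi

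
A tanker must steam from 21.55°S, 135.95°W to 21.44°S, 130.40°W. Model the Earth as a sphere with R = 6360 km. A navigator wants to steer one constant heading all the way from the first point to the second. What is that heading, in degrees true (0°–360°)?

Δψ = ln[tan(π/4+φ₂/2)/tan(π/4+φ₁/2)] = +0.0021
Δλ = +0.0969 rad (taken the short way round)
course = atan2(Δλ, Δψ) = 88.78°

88.8°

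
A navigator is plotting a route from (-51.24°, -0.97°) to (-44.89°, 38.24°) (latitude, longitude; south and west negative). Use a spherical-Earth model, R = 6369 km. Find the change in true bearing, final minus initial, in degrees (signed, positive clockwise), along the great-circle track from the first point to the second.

At departure: θ₁ = atan2(sin Δλ cos φ₂, cos φ₁ sin φ₂ − sin φ₁ cos φ₂ cos Δλ) = 91.76°
At arrival: θ₂ = atan2(sin Δλ cos φ₁, −cos φ₂ sin φ₁ + sin φ₂ cos φ₁ cos Δλ) = 62.04°
Δθ = θ₂ − θ₁ = -29.7°

-29.7°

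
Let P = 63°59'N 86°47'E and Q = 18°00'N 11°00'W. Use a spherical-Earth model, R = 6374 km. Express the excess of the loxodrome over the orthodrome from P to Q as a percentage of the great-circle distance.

6.8%

Great circle: σ = 1.3477 rad → d_gc = Rσ = 8590.5 km
Rhumb: Δφ = -0.8026, Δλ = -1.7066, Δψ = -1.1458, q = Δφ/Δψ = 0.7004 → d_rh = R√(Δφ²+q²Δλ²) = 9177.5 km
Excess = (9177.5 − 8590.5) / 8590.5 = 587.0 / 8590.5 = 6.83% ≈ 6.8%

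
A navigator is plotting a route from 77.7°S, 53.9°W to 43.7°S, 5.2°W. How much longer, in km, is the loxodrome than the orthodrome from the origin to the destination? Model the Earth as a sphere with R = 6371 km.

100 km

Great circle: cos σ = sin φ₁ sin φ₂ + cos φ₁ cos φ₂ cos Δλ,  σ = 0.6814 rad → d_gc = 4341.4 km
Rhumb line: Δψ = +1.3783, q = Δφ/Δψ = 0.4305, d_rh = R√(Δφ²+q²Δλ²) = 4441.7 km
Excess = 4441.7 − 4341.4 = 100.3 ≈ 100 km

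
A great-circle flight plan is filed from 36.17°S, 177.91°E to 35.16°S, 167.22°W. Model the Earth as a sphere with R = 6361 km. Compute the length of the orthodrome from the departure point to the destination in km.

1345 km

cos σ = sin φ₁ sin φ₂ + cos φ₁ cos φ₂ cos Δλ
      = sin(-36.17°)sin(-35.16°) + cos(-36.17°)cos(-35.16°)cos(14.87°) = 0.9777
σ = 12.111° → d = Rσ = 6361·0.21138 = 1345 km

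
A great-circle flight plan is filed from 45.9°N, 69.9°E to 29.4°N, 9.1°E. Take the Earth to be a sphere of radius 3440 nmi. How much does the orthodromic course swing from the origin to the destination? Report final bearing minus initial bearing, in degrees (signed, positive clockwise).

Initial bearing θ₁ = atan2(sin Δλ cos φ₂, cos φ₁ sin φ₂ − sin φ₁ cos φ₂ cos Δλ) = 272.74°
Final bearing θ₂ = (initial bearing from the destination back to the start) + 180° = 232.93°
Δθ = θ₂ − θ₁ = -39.8°

-39.8°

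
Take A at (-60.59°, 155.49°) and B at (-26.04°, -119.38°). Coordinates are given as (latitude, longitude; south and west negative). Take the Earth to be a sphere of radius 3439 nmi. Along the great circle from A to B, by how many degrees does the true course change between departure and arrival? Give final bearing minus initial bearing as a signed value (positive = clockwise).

Initial bearing θ₁ = atan2(sin Δλ cos φ₂, cos φ₁ sin φ₂ − sin φ₁ cos φ₂ cos Δλ) = 99.46°
Final bearing θ₂ = (initial bearing from the destination back to the start) + 180° = 32.62°
Δθ = θ₂ − θ₁ = -66.8°

-66.8°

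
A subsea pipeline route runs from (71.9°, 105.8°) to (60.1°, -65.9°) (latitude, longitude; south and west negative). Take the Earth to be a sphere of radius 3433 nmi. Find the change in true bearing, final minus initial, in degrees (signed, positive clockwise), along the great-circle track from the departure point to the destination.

-171.0°

At departure: θ₁ = atan2(sin Δλ cos φ₂, cos φ₁ sin φ₂ − sin φ₁ cos φ₂ cos Δλ) = 354.43°
At arrival: θ₂ = atan2(sin Δλ cos φ₁, −cos φ₂ sin φ₁ + sin φ₂ cos φ₁ cos Δλ) = 183.47°
Δθ = θ₂ − θ₁ = -171.0°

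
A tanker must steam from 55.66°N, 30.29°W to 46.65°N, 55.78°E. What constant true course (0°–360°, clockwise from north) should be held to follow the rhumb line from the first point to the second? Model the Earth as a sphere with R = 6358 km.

Meridional parts: M(φ₁)=+1.1745, M(φ₂)=+0.9227 → ΔM = -0.2518;  Δλ = +1.5022 rad
tan C = Δλ / ΔM = -5.9663 → C = 99.51°

99.5°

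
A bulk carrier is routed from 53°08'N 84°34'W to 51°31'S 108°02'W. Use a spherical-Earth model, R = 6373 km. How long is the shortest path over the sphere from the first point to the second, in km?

11844 km

Haversine: a = sin²(Δφ/2)+cos φ₁ cos φ₂ sin²(Δλ/2) = 0.64190;  σ = 2·atan2(√a,√(1−a))
σ = 106.487° → d = Rσ = 6373·1.85854 = 11844 km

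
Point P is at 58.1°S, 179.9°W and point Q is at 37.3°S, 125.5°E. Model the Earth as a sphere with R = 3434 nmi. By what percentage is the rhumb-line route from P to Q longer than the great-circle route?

Great circle: σ = 0.7106 rad → d_gc = Rσ = 2440.2 nmi
Rhumb: Δφ = +0.3630, Δλ = -0.9529, Δψ = +0.5499, q = Δφ/Δψ = 0.6602 → d_rh = R√(Δφ²+q²Δλ²) = 2494.2 nmi
Excess = (2494.2 − 2440.2) / 2440.2 = 54.0 / 2440.2 = 2.21% ≈ 2.2%

2.2%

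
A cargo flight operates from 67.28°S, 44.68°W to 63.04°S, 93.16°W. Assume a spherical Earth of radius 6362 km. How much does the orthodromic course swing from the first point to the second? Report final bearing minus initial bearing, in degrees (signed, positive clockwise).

Initial bearing θ₁ = atan2(sin Δλ cos φ₂, cos φ₁ sin φ₂ − sin φ₁ cos φ₂ cos Δλ) = 258.83°
Final bearing θ₂ = (initial bearing from the destination back to the start) + 180° = 303.30°
Δθ = θ₂ − θ₁ = +44.5°

+44.5°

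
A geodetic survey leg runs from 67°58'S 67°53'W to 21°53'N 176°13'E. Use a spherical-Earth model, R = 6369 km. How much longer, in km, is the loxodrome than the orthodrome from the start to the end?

Great circle: cos σ = sin φ₁ sin φ₂ + cos φ₁ cos φ₂ cos Δλ,  σ = 2.0916 rad → d_gc = 13321.2 km
Rhumb line: Δψ = +2.0280, q = Δφ/Δψ = 0.7733, d_rh = R√(Δφ²+q²Δλ²) = 14106.9 km
Excess = 14106.9 − 13321.2 = 785.7 ≈ 786 km

786 km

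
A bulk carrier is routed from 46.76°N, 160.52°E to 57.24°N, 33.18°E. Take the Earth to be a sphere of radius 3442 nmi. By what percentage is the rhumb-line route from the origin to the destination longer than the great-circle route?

17.0%

Great circle: σ = 1.1726 rad → d_gc = Rσ = 4036.0 nmi
Rhumb: Δφ = +0.1829, Δλ = -2.2225, Δψ = +0.2989, q = Δφ/Δψ = 0.6120 → d_rh = R√(Δφ²+q²Δλ²) = 4723.6 nmi
Excess = (4723.6 − 4036.0) / 4036.0 = 687.6 / 4036.0 = 17.04% ≈ 17.0%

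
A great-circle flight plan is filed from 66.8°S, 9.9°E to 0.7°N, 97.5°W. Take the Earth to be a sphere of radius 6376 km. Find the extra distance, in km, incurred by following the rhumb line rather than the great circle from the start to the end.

Great circle: cos σ = sin φ₁ sin φ₂ + cos φ₁ cos φ₂ cos Δλ,  σ = 1.7002 rad → d_gc = 10840.4 km
Rhumb line: Δψ = +1.5956, q = Δφ/Δψ = 0.7383, d_rh = R√(Δφ²+q²Δλ²) = 11588.3 km
Excess = 11588.3 − 10840.4 = 747.9 ≈ 748 km

748 km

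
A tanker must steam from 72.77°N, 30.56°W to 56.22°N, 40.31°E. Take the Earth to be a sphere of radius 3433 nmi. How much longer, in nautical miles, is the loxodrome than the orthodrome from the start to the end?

Great circle: cos σ = sin φ₁ sin φ₂ + cos φ₁ cos φ₂ cos Δλ,  σ = 0.5589 rad → d_gc = 1918.6 nmi
Rhumb line: Δψ = -0.6952, q = Δφ/Δψ = 0.4155, d_rh = R√(Δφ²+q²Δλ²) = 2023.9 nmi
Excess = 2023.9 − 1918.6 = 105.3 ≈ 105 nmi

105 nmi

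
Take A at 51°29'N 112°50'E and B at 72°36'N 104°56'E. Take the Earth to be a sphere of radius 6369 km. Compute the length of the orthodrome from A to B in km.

2378 km

Haversine: a = sin²(Δφ/2)+cos φ₁ cos φ₂ sin²(Δλ/2) = 0.03446;  σ = 2·atan2(√a,√(1−a))
σ = 21.396° → d = Rσ = 6369·0.37343 = 2378 km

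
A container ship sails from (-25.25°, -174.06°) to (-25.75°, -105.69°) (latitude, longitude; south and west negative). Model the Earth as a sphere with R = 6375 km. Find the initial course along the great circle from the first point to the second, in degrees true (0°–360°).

106.7°

θ = atan2( sin Δλ·cos φ₂ ,  cos φ₁ sin φ₂ − sin φ₁ cos φ₂ cos Δλ )
  = atan2(+0.8373, -0.2513) = 106.71°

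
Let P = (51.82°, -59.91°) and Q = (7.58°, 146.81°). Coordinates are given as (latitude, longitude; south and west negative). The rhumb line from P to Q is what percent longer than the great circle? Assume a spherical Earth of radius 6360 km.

Great circle: σ = 2.0304 rad → d_gc = Rσ = 12913.5 km
Rhumb: Δφ = -0.7721, Δλ = -2.6752, Δψ = -0.9284, q = Δφ/Δψ = 0.8317 → d_rh = R√(Δφ²+q²Δλ²) = 14978.8 km
Excess = (14978.8 − 12913.5) / 12913.5 = 2065.3 / 12913.5 = 15.99% ≈ 16.0%

16.0%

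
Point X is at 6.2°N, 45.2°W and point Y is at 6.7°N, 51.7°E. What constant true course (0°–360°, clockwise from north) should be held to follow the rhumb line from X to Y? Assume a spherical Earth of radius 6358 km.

Δψ = ln[tan(π/4+φ₂/2)/tan(π/4+φ₁/2)] = +0.0088
Δλ = +1.6912 rad (taken the short way round)
course = atan2(Δλ, Δψ) = 89.70°

89.7°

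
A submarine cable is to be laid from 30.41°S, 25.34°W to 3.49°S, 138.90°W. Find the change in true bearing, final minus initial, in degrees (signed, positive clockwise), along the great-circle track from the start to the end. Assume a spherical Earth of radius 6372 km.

At departure: θ₁ = atan2(sin Δλ cos φ₂, cos φ₁ sin φ₂ − sin φ₁ cos φ₂ cos Δλ) = 254.46°
At arrival: θ₂ = atan2(sin Δλ cos φ₁, −cos φ₂ sin φ₁ + sin φ₂ cos φ₁ cos Δλ) = 303.65°
Δθ = θ₂ − θ₁ = +49.2°

+49.2°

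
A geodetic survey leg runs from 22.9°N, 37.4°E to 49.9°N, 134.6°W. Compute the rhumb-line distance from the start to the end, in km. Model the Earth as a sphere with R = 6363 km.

Rhumb course C = atan2(Δλ, Δψ) with Δψ = ln[tan(π/4+φ₂/2)/tan(π/4+φ₁/2)] = +0.5972, Δλ = -3.0020 → C = 281.25°
d = R·|Δφ| / |cos C| = 6363·0.47124 / 0.19511 = 15368 km

15368 km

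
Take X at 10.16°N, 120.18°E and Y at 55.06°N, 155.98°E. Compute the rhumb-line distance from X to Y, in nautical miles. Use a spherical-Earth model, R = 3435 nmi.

Δψ = ln[tan(π/4+φ₂/2)/tan(π/4+φ₁/2)] = +0.9778;  Δφ = +0.7837 rad,  Δλ = +0.6248 rad
q = Δφ/Δψ = 0.8014
d = R·√(Δφ² + q²Δλ²) = 3435·0.92999 = 3195 nmi

3195 nmi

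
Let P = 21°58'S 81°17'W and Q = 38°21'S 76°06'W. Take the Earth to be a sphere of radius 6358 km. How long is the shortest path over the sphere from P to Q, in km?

1884 km

cos σ = sin φ₁ sin φ₂ + cos φ₁ cos φ₂ cos Δλ
      = sin(-21.97°)sin(-38.35°) + cos(-21.97°)cos(-38.35°)cos(5.18°) = 0.9564
σ = 16.977° → d = Rσ = 6358·0.29630 = 1884 km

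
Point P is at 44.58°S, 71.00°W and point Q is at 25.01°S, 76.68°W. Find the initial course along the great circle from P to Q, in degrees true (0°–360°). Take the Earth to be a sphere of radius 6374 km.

344.9°

N = sin Δλ·cos φ₂ = -0.0897;  D = cos φ₁ sin φ₂ − sin φ₁ cos φ₂ cos Δλ = +0.3318
initial course = atan2(N, D) = 344.87°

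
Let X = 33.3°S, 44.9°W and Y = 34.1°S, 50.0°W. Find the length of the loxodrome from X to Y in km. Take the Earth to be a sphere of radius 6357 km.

Δψ = ln[tan(π/4+φ₂/2)/tan(π/4+φ₁/2)] = -0.0168;  Δφ = -0.0140 rad,  Δλ = -0.0890 rad
q = Δφ/Δψ = 0.8319
d = R·√(Δφ² + q²Δλ²) = 6357·0.07536 = 479 km

479 km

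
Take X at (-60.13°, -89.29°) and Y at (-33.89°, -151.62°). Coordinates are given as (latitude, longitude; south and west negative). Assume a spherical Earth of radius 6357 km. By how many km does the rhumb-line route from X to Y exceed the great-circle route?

153 km

Great circle: cos σ = sin φ₁ sin φ₂ + cos φ₁ cos φ₂ cos Δλ,  σ = 0.8291 rad → d_gc = 5270.8 km
Rhumb line: Δψ = +0.6922, q = Δφ/Δψ = 0.6617, d_rh = R√(Δφ²+q²Δλ²) = 5423.4 km
Excess = 5423.4 − 5270.8 = 152.6 ≈ 153 km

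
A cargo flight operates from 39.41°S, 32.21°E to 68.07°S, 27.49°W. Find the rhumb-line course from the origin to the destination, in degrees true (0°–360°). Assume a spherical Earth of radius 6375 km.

229.4°

Δψ = ln[tan(π/4+φ₂/2)/tan(π/4+φ₁/2)] = -0.8917
Δλ = -1.0420 rad (taken the short way round)
course = atan2(Δλ, Δψ) = 229.44°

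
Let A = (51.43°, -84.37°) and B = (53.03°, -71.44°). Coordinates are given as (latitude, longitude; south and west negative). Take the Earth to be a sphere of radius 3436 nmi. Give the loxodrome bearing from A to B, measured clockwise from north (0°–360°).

Δψ = ln[tan(π/4+φ₂/2)/tan(π/4+φ₁/2)] = +0.0456
Δλ = +0.2257 rad (taken the short way round)
course = atan2(Δλ, Δψ) = 78.58°

78.6°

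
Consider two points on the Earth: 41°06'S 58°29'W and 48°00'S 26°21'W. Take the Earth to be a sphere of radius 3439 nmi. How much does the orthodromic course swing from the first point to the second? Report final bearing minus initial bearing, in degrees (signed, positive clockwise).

Initial bearing θ₁ = atan2(sin Δλ cos φ₂, cos φ₁ sin φ₂ − sin φ₁ cos φ₂ cos Δλ) = 117.78°
Final bearing θ₂ = (initial bearing from the destination back to the start) + 180° = 94.90°
Δθ = θ₂ − θ₁ = -22.9°

-22.9°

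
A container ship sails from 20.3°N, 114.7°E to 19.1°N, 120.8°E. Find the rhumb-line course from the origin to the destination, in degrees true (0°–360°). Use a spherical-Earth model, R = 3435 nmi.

101.8°

Meridional parts: M(φ₁)=+0.3620, M(φ₂)=+0.3397 → ΔM = -0.0222;  Δλ = +0.1065 rad
tan C = Δλ / ΔM = -4.7857 → C = 101.80°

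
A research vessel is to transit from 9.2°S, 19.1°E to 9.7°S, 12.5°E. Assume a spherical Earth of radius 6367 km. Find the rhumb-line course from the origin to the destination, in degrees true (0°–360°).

265.6°

Meridional parts: M(φ₁)=-0.1613, M(φ₂)=-0.1701 → ΔM = -0.0088;  Δλ = -0.1152 rad
tan C = Δλ / ΔM = +13.0208 → C = 265.61°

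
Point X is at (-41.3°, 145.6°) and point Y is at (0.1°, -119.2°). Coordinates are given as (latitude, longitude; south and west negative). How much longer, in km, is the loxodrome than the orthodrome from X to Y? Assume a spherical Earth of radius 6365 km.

Great circle: cos σ = sin φ₁ sin φ₂ + cos φ₁ cos φ₂ cos Δλ,  σ = 1.6401 rad → d_gc = 10439.2 km
Rhumb line: Δψ = +0.7946, q = Δφ/Δψ = 0.9094, d_rh = R√(Δφ²+q²Δλ²) = 10660.6 km
Excess = 10660.6 − 10439.2 = 221.4 ≈ 221 km

221 km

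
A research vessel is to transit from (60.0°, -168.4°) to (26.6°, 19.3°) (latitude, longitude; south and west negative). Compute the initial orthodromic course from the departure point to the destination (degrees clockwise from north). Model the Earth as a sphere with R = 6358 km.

353.1°

θ = atan2( sin Δλ·cos φ₂ ,  cos φ₁ sin φ₂ − sin φ₁ cos φ₂ cos Δλ )
  = atan2(-0.1198, +0.9913) = 353.11°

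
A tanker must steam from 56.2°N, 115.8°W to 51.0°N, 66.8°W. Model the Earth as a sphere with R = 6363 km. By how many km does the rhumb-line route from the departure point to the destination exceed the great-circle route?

66 km

Great circle: cos σ = sin φ₁ sin φ₂ + cos φ₁ cos φ₂ cos Δλ,  σ = 0.5044 rad → d_gc = 3209.4 km
Rhumb line: Δψ = -0.1532, q = Δφ/Δψ = 0.5925, d_rh = R√(Δφ²+q²Δλ²) = 3275.3 km
Excess = 3275.3 − 3209.4 = 65.9 ≈ 66 km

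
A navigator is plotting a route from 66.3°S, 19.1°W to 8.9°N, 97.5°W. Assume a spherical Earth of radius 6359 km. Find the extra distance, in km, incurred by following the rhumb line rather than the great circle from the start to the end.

289 km

Great circle: cos σ = sin φ₁ sin φ₂ + cos φ₁ cos φ₂ cos Δλ,  σ = 1.6326 rad → d_gc = 10382.0 km
Rhumb line: Δψ = +1.7175, q = Δφ/Δψ = 0.7642, d_rh = R√(Δφ²+q²Δλ²) = 10671.2 km
Excess = 10671.2 − 10382.0 = 289.2 ≈ 289 km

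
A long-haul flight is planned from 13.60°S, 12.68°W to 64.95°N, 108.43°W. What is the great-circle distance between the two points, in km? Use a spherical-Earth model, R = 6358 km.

11622 km

cos σ = sin φ₁ sin φ₂ + cos φ₁ cos φ₂ cos Δλ
      = sin(-13.60°)sin(64.95°) + cos(-13.60°)cos(64.95°)cos(-95.75°) = -0.2543
σ = 104.729° → d = Rσ = 6358·1.82787 = 11622 km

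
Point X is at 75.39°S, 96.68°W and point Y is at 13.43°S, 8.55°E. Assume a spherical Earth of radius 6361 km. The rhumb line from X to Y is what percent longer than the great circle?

Great circle: σ = 1.4098 rad → d_gc = Rσ = 8967.8 km
Rhumb: Δφ = +1.0814, Δλ = +1.8366, Δψ = +1.8177, q = Δφ/Δψ = 0.5949 → d_rh = R√(Δφ²+q²Δλ²) = 9779.0 km
Excess = (9779.0 − 8967.8) / 8967.8 = 811.2 / 8967.8 = 9.046% ≈ 9.0%

9.0%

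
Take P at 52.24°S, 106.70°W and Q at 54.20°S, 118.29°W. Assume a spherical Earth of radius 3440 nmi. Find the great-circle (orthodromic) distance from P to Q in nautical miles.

cos σ = sin φ₁ sin φ₂ + cos φ₁ cos φ₂ cos Δλ
      = sin(-52.24°)sin(-54.20°) + cos(-52.24°)cos(-54.20°)cos(-11.59°) = 0.9921
σ = 7.202° → d = Rσ = 3440·0.12569 = 432 nmi

432 nmi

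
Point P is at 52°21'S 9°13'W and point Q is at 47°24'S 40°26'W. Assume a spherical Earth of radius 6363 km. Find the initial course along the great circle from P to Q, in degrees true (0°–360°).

271.4°

N = sin Δλ·cos φ₂ = -0.3508;  D = cos φ₁ sin φ₂ − sin φ₁ cos φ₂ cos Δλ = +0.0087
initial course = atan2(N, D) = 271.42°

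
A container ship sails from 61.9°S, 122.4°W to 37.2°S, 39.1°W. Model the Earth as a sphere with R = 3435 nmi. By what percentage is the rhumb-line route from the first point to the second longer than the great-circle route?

Great circle: σ = 0.9556 rad → d_gc = Rσ = 3282.5 nmi
Rhumb: Δφ = +0.4311, Δλ = +1.4539, Δψ = +0.6849, q = Δφ/Δψ = 0.6294 → d_rh = R√(Δφ²+q²Δλ²) = 3474.7 nmi
Excess = (3474.7 − 3282.5) / 3282.5 = 192.2 / 3282.5 = 5.86% ≈ 5.9%

5.9%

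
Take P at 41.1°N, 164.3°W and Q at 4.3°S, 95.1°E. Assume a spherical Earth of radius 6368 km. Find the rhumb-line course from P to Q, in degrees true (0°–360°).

243.8°

Meridional parts: M(φ₁)=+0.7882, M(φ₂)=-0.0751 → ΔM = -0.8633;  Δλ = -1.7558 rad
tan C = Δλ / ΔM = +2.0338 → C = 243.82°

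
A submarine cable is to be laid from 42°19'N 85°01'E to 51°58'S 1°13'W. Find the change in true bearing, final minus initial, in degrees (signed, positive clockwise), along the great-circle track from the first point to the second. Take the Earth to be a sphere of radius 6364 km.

+13.2°

Initial bearing θ₁ = atan2(sin Δλ cos φ₂, cos φ₁ sin φ₂ − sin φ₁ cos φ₂ cos Δλ) = 225.24°
Final bearing θ₂ = (initial bearing from the destination back to the start) + 180° = 238.45°
Δθ = θ₂ − θ₁ = +13.2°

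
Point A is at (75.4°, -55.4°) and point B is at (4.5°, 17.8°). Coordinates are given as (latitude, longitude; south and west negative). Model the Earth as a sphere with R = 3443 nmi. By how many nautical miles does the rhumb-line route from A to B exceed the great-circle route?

Great circle: cos σ = sin φ₁ sin φ₂ + cos φ₁ cos φ₂ cos Δλ,  σ = 1.4217 rad → d_gc = 4894.9 nmi
Rhumb line: Δψ = -1.9763, q = Δφ/Δψ = 0.6261, d_rh = R√(Δφ²+q²Δλ²) = 5073.2 nmi
Excess = 5073.2 − 4894.9 = 178.3 ≈ 178 nmi

178 nmi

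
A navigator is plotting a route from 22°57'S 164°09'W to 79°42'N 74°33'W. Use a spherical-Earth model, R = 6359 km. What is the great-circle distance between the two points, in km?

12485 km

cos σ = sin φ₁ sin φ₂ + cos φ₁ cos φ₂ cos Δλ
      = sin(-22.95°)sin(79.70°) + cos(-22.95°)cos(79.70°)cos(89.60°) = -0.3825
σ = 112.488° → d = Rσ = 6359·1.96329 = 12485 km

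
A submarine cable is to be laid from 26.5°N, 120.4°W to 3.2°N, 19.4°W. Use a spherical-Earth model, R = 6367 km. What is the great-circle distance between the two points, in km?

cos σ = sin φ₁ sin φ₂ + cos φ₁ cos φ₂ cos Δλ
      = sin(26.50°)sin(3.20°) + cos(26.50°)cos(3.20°)cos(101.00°) = -0.1456
σ = 98.371° → d = Rσ = 6367·1.71690 = 10932 km

10932 km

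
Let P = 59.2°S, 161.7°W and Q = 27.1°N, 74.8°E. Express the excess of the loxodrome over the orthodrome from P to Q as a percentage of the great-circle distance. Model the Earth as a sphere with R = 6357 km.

4.2%

Great circle: σ = 2.2691 rad → d_gc = Rσ = 14424.4 km
Rhumb: Δφ = +1.5062, Δλ = -2.1555, Δψ = +1.7810, q = Δφ/Δψ = 0.8457 → d_rh = R√(Δφ²+q²Δλ²) = 15032.1 km
Excess = (15032.1 − 14424.4) / 14424.4 = 607.7 / 14424.4 = 4.21% ≈ 4.2%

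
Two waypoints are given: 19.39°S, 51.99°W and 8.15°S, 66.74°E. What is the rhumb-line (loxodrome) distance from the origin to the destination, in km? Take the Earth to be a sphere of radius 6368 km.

12854 km

Rhumb course C = atan2(Δλ, Δψ) with Δψ = ln[tan(π/4+φ₂/2)/tan(π/4+φ₁/2)] = +0.2023, Δλ = +2.0722 → C = 84.42°
d = R·|Δφ| / |cos C| = 6368·0.19618 / 0.09718 = 12854 km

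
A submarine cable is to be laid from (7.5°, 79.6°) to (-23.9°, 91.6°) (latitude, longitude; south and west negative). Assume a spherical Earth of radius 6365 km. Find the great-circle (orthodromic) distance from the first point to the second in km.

3723 km

cos σ = sin φ₁ sin φ₂ + cos φ₁ cos φ₂ cos Δλ
      = sin(7.50°)sin(-23.90°) + cos(7.50°)cos(-23.90°)cos(12.00°) = 0.8337
σ = 33.515° → d = Rσ = 6365·0.58494 = 3723 km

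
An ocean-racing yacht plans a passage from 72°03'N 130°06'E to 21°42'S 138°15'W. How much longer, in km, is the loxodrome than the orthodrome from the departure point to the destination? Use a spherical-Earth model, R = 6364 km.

Great circle: cos σ = sin φ₁ sin φ₂ + cos φ₁ cos φ₂ cos Δλ,  σ = 1.9391 rad → d_gc = 12340.2 km
Rhumb line: Δψ = -2.2337, q = Δφ/Δψ = 0.7325, d_rh = R√(Δφ²+q²Δλ²) = 12807.8 km
Excess = 12807.8 − 12340.2 = 467.6 ≈ 468 km

468 km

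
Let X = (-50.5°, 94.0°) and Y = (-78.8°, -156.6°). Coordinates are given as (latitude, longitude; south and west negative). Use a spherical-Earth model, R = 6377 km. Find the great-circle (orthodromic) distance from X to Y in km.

4929 km

Haversine: a = sin²(Δφ/2)+cos φ₁ cos φ₂ sin²(Δλ/2) = 0.14205;  σ = 2·atan2(√a,√(1−a))
σ = 44.284° → d = Rσ = 6377·0.77290 = 4929 km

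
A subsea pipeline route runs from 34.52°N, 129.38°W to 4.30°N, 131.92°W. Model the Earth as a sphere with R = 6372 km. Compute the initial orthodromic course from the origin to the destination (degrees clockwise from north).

185.0°

N = sin Δλ·cos φ₂ = -0.0442;  D = cos φ₁ sin φ₂ − sin φ₁ cos φ₂ cos Δλ = -0.5028
initial course = atan2(N, D) = 185.02°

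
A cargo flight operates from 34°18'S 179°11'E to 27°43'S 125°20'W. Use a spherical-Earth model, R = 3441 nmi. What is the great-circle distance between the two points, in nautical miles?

2848 nmi

Haversine: a = sin²(Δφ/2)+cos φ₁ cos φ₂ sin²(Δλ/2) = 0.16176;  σ = 2·atan2(√a,√(1−a))
σ = 47.430° → d = Rσ = 3441·0.82781 = 2848 nmi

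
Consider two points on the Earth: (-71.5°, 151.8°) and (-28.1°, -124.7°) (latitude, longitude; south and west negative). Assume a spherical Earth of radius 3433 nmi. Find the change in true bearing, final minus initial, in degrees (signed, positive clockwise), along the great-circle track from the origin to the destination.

At departure: θ₁ = atan2(sin Δλ cos φ₂, cos φ₁ sin φ₂ − sin φ₁ cos φ₂ cos Δλ) = 93.57°
At arrival: θ₂ = atan2(sin Δλ cos φ₁, −cos φ₂ sin φ₁ + sin φ₂ cos φ₁ cos Δλ) = 21.04°
Δθ = θ₂ − θ₁ = -72.5°

-72.5°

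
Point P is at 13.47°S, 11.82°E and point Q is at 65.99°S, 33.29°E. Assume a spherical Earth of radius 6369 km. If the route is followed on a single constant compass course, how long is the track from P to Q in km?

6072 km

Δψ = ln[tan(π/4+φ₂/2)/tan(π/4+φ₁/2)] = -1.3108;  Δφ = -0.9166 rad,  Δλ = +0.3747 rad
q = Δφ/Δψ = 0.6993
d = R·√(Δφ² + q²Δλ²) = 6369·0.95337 = 6072 km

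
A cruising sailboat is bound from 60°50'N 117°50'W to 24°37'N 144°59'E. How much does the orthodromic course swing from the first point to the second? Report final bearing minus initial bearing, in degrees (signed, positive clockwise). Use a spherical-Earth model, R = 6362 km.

-78.0°

At departure: θ₁ = atan2(sin Δλ cos φ₂, cos φ₁ sin φ₂ − sin φ₁ cos φ₂ cos Δλ) = 288.53°
At arrival: θ₂ = atan2(sin Δλ cos φ₁, −cos φ₂ sin φ₁ + sin φ₂ cos φ₁ cos Δλ) = 210.55°
Δθ = θ₂ − θ₁ = -78.0°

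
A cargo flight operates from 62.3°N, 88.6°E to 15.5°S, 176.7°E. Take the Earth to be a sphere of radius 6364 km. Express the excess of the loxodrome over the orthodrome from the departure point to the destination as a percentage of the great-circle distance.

2.7%

Great circle: σ = 1.7944 rad → d_gc = Rσ = 11419.7 km
Rhumb: Δφ = -1.3579, Δλ = +1.5376, Δψ = -1.6741, q = Δφ/Δψ = 0.8111 → d_rh = R√(Δφ²+q²Δλ²) = 11733.4 km
Excess = (11733.4 − 11419.7) / 11419.7 = 313.7 / 11419.7 = 2.747% ≈ 2.7%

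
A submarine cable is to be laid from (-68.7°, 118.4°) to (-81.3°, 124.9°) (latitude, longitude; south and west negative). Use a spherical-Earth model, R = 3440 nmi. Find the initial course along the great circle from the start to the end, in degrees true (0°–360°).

N = sin Δλ·cos φ₂ = +0.0171;  D = cos φ₁ sin φ₂ − sin φ₁ cos φ₂ cos Δλ = -0.2190
initial course = atan2(N, D) = 175.53°

175.5°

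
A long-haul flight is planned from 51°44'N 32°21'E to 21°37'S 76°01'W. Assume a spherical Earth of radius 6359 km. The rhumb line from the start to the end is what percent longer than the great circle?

2.3%

Great circle: σ = 2.0608 rad → d_gc = Rσ = 13104.9 km
Rhumb: Δφ = -1.2802, Δλ = -1.8914, Δψ = -1.4452, q = Δφ/Δψ = 0.8858 → d_rh = R√(Δφ²+q²Δλ²) = 13408.2 km
Excess = (13408.2 − 13104.9) / 13104.9 = 303.3 / 13104.9 = 2.31% ≈ 2.3%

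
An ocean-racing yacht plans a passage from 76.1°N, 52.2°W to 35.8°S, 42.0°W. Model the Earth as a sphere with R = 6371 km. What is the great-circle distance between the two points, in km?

12464 km

cos σ = sin φ₁ sin φ₂ + cos φ₁ cos φ₂ cos Δλ
      = sin(76.10°)sin(-35.80°) + cos(76.10°)cos(-35.80°)cos(10.20°) = -0.3761
σ = 112.090° → d = Rσ = 6371·1.95634 = 12464 km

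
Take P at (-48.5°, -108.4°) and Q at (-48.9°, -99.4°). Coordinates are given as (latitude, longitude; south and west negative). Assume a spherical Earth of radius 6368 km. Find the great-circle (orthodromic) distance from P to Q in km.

661 km

Haversine: a = sin²(Δφ/2)+cos φ₁ cos φ₂ sin²(Δλ/2) = 0.00269;  σ = 2·atan2(√a,√(1−a))
σ = 5.950° → d = Rσ = 6368·0.10385 = 661 km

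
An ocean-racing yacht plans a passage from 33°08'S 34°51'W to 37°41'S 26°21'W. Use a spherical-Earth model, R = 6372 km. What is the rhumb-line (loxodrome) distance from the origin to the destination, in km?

Δψ = ln[tan(π/4+φ₂/2)/tan(π/4+φ₁/2)] = -0.0975;  Δφ = -0.0794 rad,  Δλ = +0.1484 rad
q = Δφ/Δψ = 0.8146
d = R·√(Δφ² + q²Δλ²) = 6372·0.14461 = 921 km

921 km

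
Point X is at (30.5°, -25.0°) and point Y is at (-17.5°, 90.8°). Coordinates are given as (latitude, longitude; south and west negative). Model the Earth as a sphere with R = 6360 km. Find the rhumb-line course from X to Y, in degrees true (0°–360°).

Δψ = ln[tan(π/4+φ₂/2)/tan(π/4+φ₁/2)] = -0.8697
Δλ = +2.0211 rad (taken the short way round)
course = atan2(Δλ, Δψ) = 113.28°

113.3°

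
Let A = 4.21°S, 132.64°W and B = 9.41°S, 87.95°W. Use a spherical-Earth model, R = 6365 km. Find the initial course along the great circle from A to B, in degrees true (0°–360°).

99.1°

N = sin Δλ·cos φ₂ = +0.6938;  D = cos φ₁ sin φ₂ − sin φ₁ cos φ₂ cos Δλ = -0.1116
initial course = atan2(N, D) = 99.14°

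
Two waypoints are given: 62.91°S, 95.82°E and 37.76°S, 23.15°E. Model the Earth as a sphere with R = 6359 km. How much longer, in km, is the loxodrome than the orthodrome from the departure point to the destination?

Great circle: cos σ = sin φ₁ sin φ₂ + cos φ₁ cos φ₂ cos Δλ,  σ = 0.8600 rad → d_gc = 5468.912 km
Rhumb line: Δψ = +0.7107, q = Δφ/Δψ = 0.6177, d_rh = R√(Δφ²+q²Δλ²) = 5710.413 km
Excess = 5710.413 − 5468.912 = 241.501 ≈ 242 km

242 km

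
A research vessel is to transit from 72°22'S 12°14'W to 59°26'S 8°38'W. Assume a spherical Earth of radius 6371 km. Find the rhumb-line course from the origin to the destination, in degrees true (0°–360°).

6.3°

Δψ = ln[tan(π/4+φ₂/2)/tan(π/4+φ₁/2)] = +0.5663
Δλ = +0.0628 rad (taken the short way round)
course = atan2(Δλ, Δψ) = 6.33°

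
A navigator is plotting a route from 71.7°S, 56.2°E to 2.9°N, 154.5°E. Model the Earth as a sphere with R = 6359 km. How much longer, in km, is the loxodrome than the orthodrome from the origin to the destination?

635 km

Great circle: cos σ = sin φ₁ sin φ₂ + cos φ₁ cos φ₂ cos Δλ,  σ = 1.6642 rad → d_gc = 10582.9 km
Rhumb line: Δψ = +1.8766, q = Δφ/Δψ = 0.6938, d_rh = R√(Δφ²+q²Δλ²) = 11218.3 km
Excess = 11218.3 − 10582.9 = 635.4 ≈ 635 km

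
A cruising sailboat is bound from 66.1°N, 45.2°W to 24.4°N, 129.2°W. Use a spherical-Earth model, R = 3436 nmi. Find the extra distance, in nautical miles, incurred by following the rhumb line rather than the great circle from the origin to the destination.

Great circle: cos σ = sin φ₁ sin φ₂ + cos φ₁ cos φ₂ cos Δλ,  σ = 1.1415 rad → d_gc = 3922.13 nmi
Rhumb line: Δψ = -1.1135, q = Δφ/Δψ = 0.6536, d_rh = R√(Δφ²+q²Δλ²) = 4134.56 nmi
Excess = 4134.56 − 3922.13 = 212.43 ≈ 212 nmi

212 nmi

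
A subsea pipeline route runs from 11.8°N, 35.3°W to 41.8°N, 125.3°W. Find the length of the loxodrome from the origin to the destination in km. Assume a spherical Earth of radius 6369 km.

Δψ = ln[tan(π/4+φ₂/2)/tan(π/4+φ₁/2)] = +0.5971;  Δφ = +0.5236 rad,  Δλ = -1.5708 rad
q = Δφ/Δψ = 0.8770
d = R·√(Δφ² + q²Δλ²) = 6369·1.47369 = 9386 km

9386 km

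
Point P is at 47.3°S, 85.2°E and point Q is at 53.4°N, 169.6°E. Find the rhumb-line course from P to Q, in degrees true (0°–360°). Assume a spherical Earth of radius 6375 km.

35.8°

Δψ = ln[tan(π/4+φ₂/2)/tan(π/4+φ₁/2)] = +2.0458
Δλ = +1.4731 rad (taken the short way round)
course = atan2(Δλ, Δψ) = 35.76°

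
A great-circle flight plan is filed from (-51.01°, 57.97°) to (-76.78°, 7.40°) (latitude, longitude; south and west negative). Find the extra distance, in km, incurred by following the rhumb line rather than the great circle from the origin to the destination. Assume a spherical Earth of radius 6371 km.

Great circle: cos σ = sin φ₁ sin φ₂ + cos φ₁ cos φ₂ cos Δλ,  σ = 0.5585 rad → d_gc = 3558.3 km
Rhumb line: Δψ = -1.1168, q = Δφ/Δψ = 0.4027, d_rh = R√(Δφ²+q²Δλ²) = 3652.3 km
Excess = 3652.3 − 3558.3 = 94.0 ≈ 94 km

94 km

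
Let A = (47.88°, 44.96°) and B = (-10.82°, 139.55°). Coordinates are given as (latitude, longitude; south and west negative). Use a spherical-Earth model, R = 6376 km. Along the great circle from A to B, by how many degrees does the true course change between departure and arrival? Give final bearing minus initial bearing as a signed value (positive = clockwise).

+43.1°

Initial bearing θ₁ = atan2(sin Δλ cos φ₂, cos φ₁ sin φ₂ − sin φ₁ cos φ₂ cos Δλ) = 93.95°
Final bearing θ₂ = (initial bearing from the destination back to the start) + 180° = 137.06°
Δθ = θ₂ − θ₁ = +43.1°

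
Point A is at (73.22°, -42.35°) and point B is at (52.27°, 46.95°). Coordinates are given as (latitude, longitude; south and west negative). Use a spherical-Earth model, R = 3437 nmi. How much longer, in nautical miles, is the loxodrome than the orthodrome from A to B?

Great circle: cos σ = sin φ₁ sin φ₂ + cos φ₁ cos φ₂ cos Δλ,  σ = 0.7084 rad → d_gc = 2434.9 nmi
Rhumb line: Δψ = -0.8402, q = Δφ/Δψ = 0.4352, d_rh = R√(Δφ²+q²Δλ²) = 2648.5 nmi
Excess = 2648.5 − 2434.9 = 213.6 ≈ 214 nmi

214 nmi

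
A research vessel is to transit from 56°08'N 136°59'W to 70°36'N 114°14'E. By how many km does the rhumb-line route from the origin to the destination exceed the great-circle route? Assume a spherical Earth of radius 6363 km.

676 km

Great circle: cos σ = sin φ₁ sin φ₂ + cos φ₁ cos φ₂ cos Δλ,  σ = 0.7618 rad → d_gc = 4847.4 km
Rhumb line: Δψ = +0.5773, q = Δφ/Δψ = 0.4374, d_rh = R√(Δφ²+q²Δλ²) = 5523.0 km
Excess = 5523.0 − 4847.4 = 675.6 ≈ 676 km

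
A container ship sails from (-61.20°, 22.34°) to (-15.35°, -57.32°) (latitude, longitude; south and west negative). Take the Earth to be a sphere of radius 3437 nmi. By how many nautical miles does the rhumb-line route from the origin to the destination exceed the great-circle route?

Great circle: cos σ = sin φ₁ sin φ₂ + cos φ₁ cos φ₂ cos Δλ,  σ = 1.2500 rad → d_gc = 4296.1 nmi
Rhumb line: Δψ = +1.0885, q = Δφ/Δψ = 0.7352, d_rh = R√(Δφ²+q²Δλ²) = 4461.8 nmi
Excess = 4461.8 − 4296.1 = 165.7 ≈ 166 nmi

166 nmi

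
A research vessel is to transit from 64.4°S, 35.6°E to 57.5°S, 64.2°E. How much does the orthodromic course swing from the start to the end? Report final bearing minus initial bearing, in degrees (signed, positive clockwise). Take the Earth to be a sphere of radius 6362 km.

-25.2°

Initial bearing θ₁ = atan2(sin Δλ cos φ₂, cos φ₁ sin φ₂ − sin φ₁ cos φ₂ cos Δλ) = 76.66°
Final bearing θ₂ = (initial bearing from the destination back to the start) + 180° = 51.49°
Δθ = θ₂ − θ₁ = -25.2°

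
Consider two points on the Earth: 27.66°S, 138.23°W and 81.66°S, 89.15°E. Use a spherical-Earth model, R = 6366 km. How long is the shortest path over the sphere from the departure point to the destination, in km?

7571 km

Haversine: a = sin²(Δφ/2)+cos φ₁ cos φ₂ sin²(Δλ/2) = 0.31384;  σ = 2·atan2(√a,√(1−a))
σ = 68.141° → d = Rσ = 6366·1.18929 = 7571 km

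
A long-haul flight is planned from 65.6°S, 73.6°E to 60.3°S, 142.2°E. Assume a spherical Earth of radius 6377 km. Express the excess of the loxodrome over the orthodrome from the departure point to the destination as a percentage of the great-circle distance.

5.0%

Great circle: σ = 0.5242 rad → d_gc = Rσ = 3342.8 km
Rhumb: Δφ = +0.0925, Δλ = +1.1973, Δψ = +0.2040, q = Δφ/Δψ = 0.4534 → d_rh = R√(Δφ²+q²Δλ²) = 3511.4 km
Excess = (3511.4 − 3342.8) / 3342.8 = 168.6 / 3342.8 = 5.04% ≈ 5.0%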